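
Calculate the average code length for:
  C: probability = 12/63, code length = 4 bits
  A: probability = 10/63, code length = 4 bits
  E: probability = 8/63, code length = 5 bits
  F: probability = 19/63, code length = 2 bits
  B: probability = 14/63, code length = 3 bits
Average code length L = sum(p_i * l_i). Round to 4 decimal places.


Weighted contributions p_i * l_i:
  C: (12/63) * 4 = 48/63
  A: (10/63) * 4 = 40/63
  E: (8/63) * 5 = 40/63
  F: (19/63) * 2 = 38/63
  B: (14/63) * 3 = 42/63
Sum = (48 + 40 + 40 + 38 + 42)/63 = 208/63

L = 208/63 = 3.3016 bits/symbol


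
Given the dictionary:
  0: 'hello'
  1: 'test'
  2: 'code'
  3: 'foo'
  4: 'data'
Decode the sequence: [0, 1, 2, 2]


Look up each index in the dictionary:
  0 -> 'hello'
  1 -> 'test'
  2 -> 'code'
  2 -> 'code'

Decoded: "hello test code code"


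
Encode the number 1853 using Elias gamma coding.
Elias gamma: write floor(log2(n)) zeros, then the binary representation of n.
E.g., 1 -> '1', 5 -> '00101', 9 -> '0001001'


num_bits = floor(log2(1853)) + 1 = 11
leading_zeros = num_bits - 1 = 10
binary(1853) = 11100111101

Elias gamma(1853) = '0000000000' + '11100111101' = 000000000011100111101 (21 bits)


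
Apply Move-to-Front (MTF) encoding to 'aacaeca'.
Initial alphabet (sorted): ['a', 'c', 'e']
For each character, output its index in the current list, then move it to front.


MTF encoding:
'a': index 0 in ['a', 'c', 'e'] -> ['a', 'c', 'e']
'a': index 0 in ['a', 'c', 'e'] -> ['a', 'c', 'e']
'c': index 1 in ['a', 'c', 'e'] -> ['c', 'a', 'e']
'a': index 1 in ['c', 'a', 'e'] -> ['a', 'c', 'e']
'e': index 2 in ['a', 'c', 'e'] -> ['e', 'a', 'c']
'c': index 2 in ['e', 'a', 'c'] -> ['c', 'e', 'a']
'a': index 2 in ['c', 'e', 'a'] -> ['a', 'c', 'e']


Output: [0, 0, 1, 1, 2, 2, 2]


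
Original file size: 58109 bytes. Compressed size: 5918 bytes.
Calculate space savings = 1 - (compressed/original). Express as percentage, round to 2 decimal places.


ratio = compressed/original = 5918/58109 = 0.101843
savings = 1 - ratio = 1 - 0.101843 = 0.898157
as a percentage: 0.898157 * 100 = 89.82%

Space savings = 1 - 5918/58109 = 89.82%


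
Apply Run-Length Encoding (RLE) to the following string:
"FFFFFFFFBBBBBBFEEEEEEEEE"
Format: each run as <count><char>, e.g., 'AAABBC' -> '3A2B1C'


Scanning runs left to right:
  i=0: run of 'F' x 8 -> '8F'
  i=8: run of 'B' x 6 -> '6B'
  i=14: run of 'F' x 1 -> '1F'
  i=15: run of 'E' x 9 -> '9E'

RLE = 8F6B1F9E


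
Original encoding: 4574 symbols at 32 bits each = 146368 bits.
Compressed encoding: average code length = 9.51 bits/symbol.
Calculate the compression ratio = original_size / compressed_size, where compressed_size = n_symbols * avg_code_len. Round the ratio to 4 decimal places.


original_size = n_symbols * orig_bits = 4574 * 32 = 146368 bits
compressed_size = n_symbols * avg_code_len = 4574 * 9.51 = 43498.74 bits
ratio = original_size / compressed_size = 146368 / 43498.74 = 3.3649

Compression ratio = 3.3649


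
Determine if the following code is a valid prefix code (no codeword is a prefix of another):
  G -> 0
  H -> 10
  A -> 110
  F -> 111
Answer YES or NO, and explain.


Checking each pair (does one codeword prefix another?):
  G='0' vs H='10': no prefix
  G='0' vs A='110': no prefix
  G='0' vs F='111': no prefix
  H='10' vs G='0': no prefix
  H='10' vs A='110': no prefix
  H='10' vs F='111': no prefix
  A='110' vs G='0': no prefix
  A='110' vs H='10': no prefix
  A='110' vs F='111': no prefix
  F='111' vs G='0': no prefix
  F='111' vs H='10': no prefix
  F='111' vs A='110': no prefix
No violation found over all pairs.

YES -- this is a valid prefix code. No codeword is a prefix of any other codeword.


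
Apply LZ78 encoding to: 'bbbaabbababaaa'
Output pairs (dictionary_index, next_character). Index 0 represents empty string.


LZ78 encoding steps:
Dictionary: {0: ''}
Step 1: w='' (idx 0), next='b' -> output (0, 'b'), add 'b' as idx 1
Step 2: w='b' (idx 1), next='b' -> output (1, 'b'), add 'bb' as idx 2
Step 3: w='' (idx 0), next='a' -> output (0, 'a'), add 'a' as idx 3
Step 4: w='a' (idx 3), next='b' -> output (3, 'b'), add 'ab' as idx 4
Step 5: w='b' (idx 1), next='a' -> output (1, 'a'), add 'ba' as idx 5
Step 6: w='ba' (idx 5), next='b' -> output (5, 'b'), add 'bab' as idx 6
Step 7: w='a' (idx 3), next='a' -> output (3, 'a'), add 'aa' as idx 7
Step 8: w='a' (idx 3), end of input -> output (3, '')


Encoded: [(0, 'b'), (1, 'b'), (0, 'a'), (3, 'b'), (1, 'a'), (5, 'b'), (3, 'a'), (3, '')]


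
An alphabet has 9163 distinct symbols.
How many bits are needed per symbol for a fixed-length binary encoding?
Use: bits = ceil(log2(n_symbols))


log2(9163) = 13.1616
Bracket: 2^13 = 8192 < 9163 <= 2^14 = 16384
So ceil(log2(9163)) = 14

bits = ceil(log2(9163)) = ceil(13.1616) = 14 bits


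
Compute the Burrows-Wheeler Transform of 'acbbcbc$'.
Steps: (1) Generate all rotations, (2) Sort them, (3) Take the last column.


Rotations (sorted):
  0: $acbbcbc -> last char: c
  1: acbbcbc$ -> last char: $
  2: bbcbc$ac -> last char: c
  3: bc$acbbc -> last char: c
  4: bcbc$acb -> last char: b
  5: c$acbbcb -> last char: b
  6: cbbcbc$a -> last char: a
  7: cbc$acbb -> last char: b


BWT = c$ccbbab


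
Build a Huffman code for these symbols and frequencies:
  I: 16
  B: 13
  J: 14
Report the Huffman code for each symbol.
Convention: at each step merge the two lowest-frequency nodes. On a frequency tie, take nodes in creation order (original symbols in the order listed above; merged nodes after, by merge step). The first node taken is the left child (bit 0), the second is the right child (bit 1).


Huffman tree construction:
Step 1: Merge B(13) + J(14) = 27
Step 2: Merge I(16) + (B+J)(27) = 43
Read each symbol's code off the tree from the root (left child = 0, right child = 1).

Codes:
  I: 0 (length 1)
  B: 10 (length 2)
  J: 11 (length 2)
Average code length: 70/43 = 1.6279 bits/symbol


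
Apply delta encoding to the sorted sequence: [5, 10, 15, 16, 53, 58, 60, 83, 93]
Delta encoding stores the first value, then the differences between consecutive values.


First value: 5
Deltas:
  10 - 5 = 5
  15 - 10 = 5
  16 - 15 = 1
  53 - 16 = 37
  58 - 53 = 5
  60 - 58 = 2
  83 - 60 = 23
  93 - 83 = 10


Delta encoded: [5, 5, 5, 1, 37, 5, 2, 23, 10]


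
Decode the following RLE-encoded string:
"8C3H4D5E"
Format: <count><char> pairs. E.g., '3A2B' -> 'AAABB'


Expanding each <count><char> pair:
  8C -> 'CCCCCCCC'
  3H -> 'HHH'
  4D -> 'DDDD'
  5E -> 'EEEEE'

Decoded = CCCCCCCCHHHDDDDEEEEE


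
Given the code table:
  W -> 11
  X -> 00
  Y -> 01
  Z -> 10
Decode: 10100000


Decoding:
10 -> Z
10 -> Z
00 -> X
00 -> X


Result: ZZXX


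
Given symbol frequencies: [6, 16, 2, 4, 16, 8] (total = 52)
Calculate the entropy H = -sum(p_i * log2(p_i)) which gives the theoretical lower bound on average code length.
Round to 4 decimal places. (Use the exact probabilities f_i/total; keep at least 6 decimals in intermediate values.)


Per-symbol terms -p_i * log2(p_i) with p_i = f_i/52:
  p = 6/52 = 0.115385: log2(p) = -3.115477, -p*log2(p) = 0.359478
  p = 16/52 = 0.307692: log2(p) = -1.700440, -p*log2(p) = 0.523212
  p = 2/52 = 0.038462: log2(p) = -4.700440, -p*log2(p) = 0.180786
  p = 4/52 = 0.076923: log2(p) = -3.700440, -p*log2(p) = 0.284649
  p = 16/52 = 0.307692: log2(p) = -1.700440, -p*log2(p) = 0.523212
  p = 8/52 = 0.153846: log2(p) = -2.700440, -p*log2(p) = 0.415452
H = 0.359478 + 0.523212 + 0.180786 + 0.284649 + 0.523212 + 0.415452 = 2.286789

H = 2.2868 bits/symbol


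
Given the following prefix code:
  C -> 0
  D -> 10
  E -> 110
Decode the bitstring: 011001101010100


Decoding step by step:
Bits 0 -> C
Bits 110 -> E
Bits 0 -> C
Bits 110 -> E
Bits 10 -> D
Bits 10 -> D
Bits 10 -> D
Bits 0 -> C


Decoded message: CECEDDDC


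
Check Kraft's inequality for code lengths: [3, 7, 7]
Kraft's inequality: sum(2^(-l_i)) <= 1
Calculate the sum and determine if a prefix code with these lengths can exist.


Sum = 2^(-3) + 2^(-7) + 2^(-7)
    = 0.125 + 0.0078125 + 0.0078125
    = 18/128 = 0.140625
Since 0.140625 <= 1, Kraft's inequality IS satisfied.
A prefix code with these lengths CAN exist.

Kraft sum = 0.140625. Satisfied.


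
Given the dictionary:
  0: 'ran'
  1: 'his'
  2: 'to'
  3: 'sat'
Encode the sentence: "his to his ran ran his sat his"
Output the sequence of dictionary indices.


Look up each word in the dictionary:
  'his' -> 1
  'to' -> 2
  'his' -> 1
  'ran' -> 0
  'ran' -> 0
  'his' -> 1
  'sat' -> 3
  'his' -> 1

Encoded: [1, 2, 1, 0, 0, 1, 3, 1]


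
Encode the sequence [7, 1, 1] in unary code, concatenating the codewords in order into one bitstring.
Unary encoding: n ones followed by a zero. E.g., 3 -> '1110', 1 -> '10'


Encode each number as n ones followed by a terminating 0:
  7 -> 11111110 (8 bits)
  1 -> 10 (2 bits)
  1 -> 10 (2 bits)
Total length = 8 + 2 + 2 = 12 bits.

Unary([7, 1, 1]) = 111111101010 (12 bits)


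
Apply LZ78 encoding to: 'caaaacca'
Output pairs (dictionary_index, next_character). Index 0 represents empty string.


LZ78 encoding steps:
Dictionary: {0: ''}
Step 1: w='' (idx 0), next='c' -> output (0, 'c'), add 'c' as idx 1
Step 2: w='' (idx 0), next='a' -> output (0, 'a'), add 'a' as idx 2
Step 3: w='a' (idx 2), next='a' -> output (2, 'a'), add 'aa' as idx 3
Step 4: w='a' (idx 2), next='c' -> output (2, 'c'), add 'ac' as idx 4
Step 5: w='c' (idx 1), next='a' -> output (1, 'a'), add 'ca' as idx 5


Encoded: [(0, 'c'), (0, 'a'), (2, 'a'), (2, 'c'), (1, 'a')]


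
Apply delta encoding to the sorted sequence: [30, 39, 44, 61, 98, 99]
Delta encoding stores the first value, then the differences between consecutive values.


First value: 30
Deltas:
  39 - 30 = 9
  44 - 39 = 5
  61 - 44 = 17
  98 - 61 = 37
  99 - 98 = 1


Delta encoded: [30, 9, 5, 17, 37, 1]


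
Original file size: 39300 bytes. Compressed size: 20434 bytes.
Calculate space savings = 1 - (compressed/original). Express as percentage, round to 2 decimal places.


ratio = compressed/original = 20434/39300 = 0.519949
savings = 1 - ratio = 1 - 0.519949 = 0.480051
as a percentage: 0.480051 * 100 = 48.01%

Space savings = 1 - 20434/39300 = 48.01%


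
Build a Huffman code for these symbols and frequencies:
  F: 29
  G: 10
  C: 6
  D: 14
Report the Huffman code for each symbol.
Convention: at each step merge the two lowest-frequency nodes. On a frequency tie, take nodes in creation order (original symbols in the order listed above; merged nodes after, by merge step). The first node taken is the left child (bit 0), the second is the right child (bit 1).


Huffman tree construction:
Step 1: Merge C(6) + G(10) = 16
Step 2: Merge D(14) + (C+G)(16) = 30
Step 3: Merge F(29) + (D+(C+G))(30) = 59
Read each symbol's code off the tree from the root (left child = 0, right child = 1).

Codes:
  F: 0 (length 1)
  G: 111 (length 3)
  C: 110 (length 3)
  D: 10 (length 2)
Average code length: 105/59 = 1.7797 bits/symbol


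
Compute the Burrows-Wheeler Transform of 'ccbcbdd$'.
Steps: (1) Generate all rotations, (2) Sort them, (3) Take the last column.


Rotations (sorted):
  0: $ccbcbdd -> last char: d
  1: bcbdd$cc -> last char: c
  2: bdd$ccbc -> last char: c
  3: cbcbdd$c -> last char: c
  4: cbdd$ccb -> last char: b
  5: ccbcbdd$ -> last char: $
  6: d$ccbcbd -> last char: d
  7: dd$ccbcb -> last char: b


BWT = dcccb$db


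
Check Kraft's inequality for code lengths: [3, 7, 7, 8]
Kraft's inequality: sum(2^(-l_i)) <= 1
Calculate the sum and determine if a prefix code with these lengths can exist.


Sum = 2^(-3) + 2^(-7) + 2^(-7) + 2^(-8)
    = 0.125 + 0.0078125 + 0.0078125 + 0.00390625
    = 37/256 = 0.14453125
Since 0.14453125 <= 1, Kraft's inequality IS satisfied.
A prefix code with these lengths CAN exist.

Kraft sum = 0.14453125. Satisfied.


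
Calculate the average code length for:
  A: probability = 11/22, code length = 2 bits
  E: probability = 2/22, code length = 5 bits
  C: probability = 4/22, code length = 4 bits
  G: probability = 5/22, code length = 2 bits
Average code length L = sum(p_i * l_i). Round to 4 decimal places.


Weighted contributions p_i * l_i:
  A: (11/22) * 2 = 22/22
  E: (2/22) * 5 = 10/22
  C: (4/22) * 4 = 16/22
  G: (5/22) * 2 = 10/22
Sum = (22 + 10 + 16 + 10)/22 = 58/22

L = 58/22 = 2.6364 bits/symbol


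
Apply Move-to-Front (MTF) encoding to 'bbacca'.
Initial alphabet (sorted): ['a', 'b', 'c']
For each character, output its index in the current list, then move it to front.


MTF encoding:
'b': index 1 in ['a', 'b', 'c'] -> ['b', 'a', 'c']
'b': index 0 in ['b', 'a', 'c'] -> ['b', 'a', 'c']
'a': index 1 in ['b', 'a', 'c'] -> ['a', 'b', 'c']
'c': index 2 in ['a', 'b', 'c'] -> ['c', 'a', 'b']
'c': index 0 in ['c', 'a', 'b'] -> ['c', 'a', 'b']
'a': index 1 in ['c', 'a', 'b'] -> ['a', 'c', 'b']


Output: [1, 0, 1, 2, 0, 1]


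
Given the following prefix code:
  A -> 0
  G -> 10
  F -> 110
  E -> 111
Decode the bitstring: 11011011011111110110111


Decoding step by step:
Bits 110 -> F
Bits 110 -> F
Bits 110 -> F
Bits 111 -> E
Bits 111 -> E
Bits 10 -> G
Bits 110 -> F
Bits 111 -> E


Decoded message: FFFEEGFE


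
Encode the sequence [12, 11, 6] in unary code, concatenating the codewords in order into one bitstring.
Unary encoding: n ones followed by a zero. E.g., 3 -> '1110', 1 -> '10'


Encode each number as n ones followed by a terminating 0:
  12 -> 1111111111110 (13 bits)
  11 -> 111111111110 (12 bits)
  6 -> 1111110 (7 bits)
Total length = 13 + 12 + 7 = 32 bits.

Unary([12, 11, 6]) = 11111111111101111111111101111110 (32 bits)


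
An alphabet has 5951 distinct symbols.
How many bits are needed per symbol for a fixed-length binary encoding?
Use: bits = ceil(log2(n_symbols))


log2(5951) = 12.5389
Bracket: 2^12 = 4096 < 5951 <= 2^13 = 8192
So ceil(log2(5951)) = 13

bits = ceil(log2(5951)) = ceil(12.5389) = 13 bits


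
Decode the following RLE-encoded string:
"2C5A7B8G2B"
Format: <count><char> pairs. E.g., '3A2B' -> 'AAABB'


Expanding each <count><char> pair:
  2C -> 'CC'
  5A -> 'AAAAA'
  7B -> 'BBBBBBB'
  8G -> 'GGGGGGGG'
  2B -> 'BB'

Decoded = CCAAAAABBBBBBBGGGGGGGGBB


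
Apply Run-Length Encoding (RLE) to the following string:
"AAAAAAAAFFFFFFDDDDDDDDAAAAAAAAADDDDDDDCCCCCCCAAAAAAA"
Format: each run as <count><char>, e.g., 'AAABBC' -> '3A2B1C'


Scanning runs left to right:
  i=0: run of 'A' x 8 -> '8A'
  i=8: run of 'F' x 6 -> '6F'
  i=14: run of 'D' x 8 -> '8D'
  i=22: run of 'A' x 9 -> '9A'
  i=31: run of 'D' x 7 -> '7D'
  i=38: run of 'C' x 7 -> '7C'
  i=45: run of 'A' x 7 -> '7A'

RLE = 8A6F8D9A7D7C7A


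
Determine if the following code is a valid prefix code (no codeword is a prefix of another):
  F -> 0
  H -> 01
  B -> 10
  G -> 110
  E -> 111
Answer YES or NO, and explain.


Checking each pair (does one codeword prefix another?):
  F='0' vs H='01': prefix -- VIOLATION

NO -- this is NOT a valid prefix code. F (0) is a prefix of H (01).


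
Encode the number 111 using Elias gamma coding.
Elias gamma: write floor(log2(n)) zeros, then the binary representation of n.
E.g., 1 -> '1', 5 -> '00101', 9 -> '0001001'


num_bits = floor(log2(111)) + 1 = 7
leading_zeros = num_bits - 1 = 6
binary(111) = 1101111

Elias gamma(111) = '000000' + '1101111' = 0000001101111 (13 bits)


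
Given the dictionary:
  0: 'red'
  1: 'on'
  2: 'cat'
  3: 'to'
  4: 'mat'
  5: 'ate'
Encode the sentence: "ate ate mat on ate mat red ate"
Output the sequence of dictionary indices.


Look up each word in the dictionary:
  'ate' -> 5
  'ate' -> 5
  'mat' -> 4
  'on' -> 1
  'ate' -> 5
  'mat' -> 4
  'red' -> 0
  'ate' -> 5

Encoded: [5, 5, 4, 1, 5, 4, 0, 5]


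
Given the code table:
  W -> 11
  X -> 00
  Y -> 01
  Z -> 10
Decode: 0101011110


Decoding:
01 -> Y
01 -> Y
01 -> Y
11 -> W
10 -> Z


Result: YYYWZ


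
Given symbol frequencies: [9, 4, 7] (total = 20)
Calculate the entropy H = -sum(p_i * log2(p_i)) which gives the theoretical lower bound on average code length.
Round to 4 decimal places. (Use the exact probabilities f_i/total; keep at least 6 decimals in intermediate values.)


Per-symbol terms -p_i * log2(p_i) with p_i = f_i/20:
  p = 9/20 = 0.450000: log2(p) = -1.152003, -p*log2(p) = 0.518401
  p = 4/20 = 0.200000: log2(p) = -2.321928, -p*log2(p) = 0.464386
  p = 7/20 = 0.350000: log2(p) = -1.514573, -p*log2(p) = 0.530101
H = 0.518401 + 0.464386 + 0.530101 = 1.512888

H = 1.5129 bits/symbol


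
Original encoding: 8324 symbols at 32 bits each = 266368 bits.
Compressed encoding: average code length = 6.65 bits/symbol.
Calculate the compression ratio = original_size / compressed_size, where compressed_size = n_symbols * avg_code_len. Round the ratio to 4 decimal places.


original_size = n_symbols * orig_bits = 8324 * 32 = 266368 bits
compressed_size = n_symbols * avg_code_len = 8324 * 6.65 = 55354.6 bits
ratio = original_size / compressed_size = 266368 / 55354.6 = 4.812

Compression ratio = 4.812


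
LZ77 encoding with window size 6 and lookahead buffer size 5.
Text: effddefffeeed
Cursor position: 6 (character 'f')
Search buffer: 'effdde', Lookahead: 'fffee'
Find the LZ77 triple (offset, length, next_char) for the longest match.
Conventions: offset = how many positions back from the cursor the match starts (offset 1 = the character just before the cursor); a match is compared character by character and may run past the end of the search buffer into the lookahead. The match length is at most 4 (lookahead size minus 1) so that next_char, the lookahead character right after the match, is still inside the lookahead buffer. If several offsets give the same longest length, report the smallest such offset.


Try each offset into the search buffer:
  offset=1 (pos 5, char 'e'): match length 0
  offset=2 (pos 4, char 'd'): match length 0
  offset=3 (pos 3, char 'd'): match length 0
  offset=4 (pos 2, char 'f'): match length 1
  offset=5 (pos 1, char 'f'): match length 2
  offset=6 (pos 0, char 'e'): match length 0
Longest match has length 2 at offset 5.
next_char = character at position 6 + 2 = 8 -> 'f'

Best match: offset=5, length=2 (matching 'ff' starting at position 1)
LZ77 triple: (5, 2, 'f')


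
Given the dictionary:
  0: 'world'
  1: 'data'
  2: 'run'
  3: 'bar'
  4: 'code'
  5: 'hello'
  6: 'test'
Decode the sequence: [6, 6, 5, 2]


Look up each index in the dictionary:
  6 -> 'test'
  6 -> 'test'
  5 -> 'hello'
  2 -> 'run'

Decoded: "test test hello run"


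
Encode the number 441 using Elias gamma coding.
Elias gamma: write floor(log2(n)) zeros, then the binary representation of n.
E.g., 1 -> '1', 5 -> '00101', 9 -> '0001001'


num_bits = floor(log2(441)) + 1 = 9
leading_zeros = num_bits - 1 = 8
binary(441) = 110111001

Elias gamma(441) = '00000000' + '110111001' = 00000000110111001 (17 bits)


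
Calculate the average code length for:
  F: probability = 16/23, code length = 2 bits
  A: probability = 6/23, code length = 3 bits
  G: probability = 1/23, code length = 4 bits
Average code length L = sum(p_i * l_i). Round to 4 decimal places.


Weighted contributions p_i * l_i:
  F: (16/23) * 2 = 32/23
  A: (6/23) * 3 = 18/23
  G: (1/23) * 4 = 4/23
Sum = (32 + 18 + 4)/23 = 54/23

L = 54/23 = 2.3478 bits/symbol


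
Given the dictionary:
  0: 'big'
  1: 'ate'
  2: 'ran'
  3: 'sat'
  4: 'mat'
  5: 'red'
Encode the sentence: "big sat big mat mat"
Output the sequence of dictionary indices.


Look up each word in the dictionary:
  'big' -> 0
  'sat' -> 3
  'big' -> 0
  'mat' -> 4
  'mat' -> 4

Encoded: [0, 3, 0, 4, 4]


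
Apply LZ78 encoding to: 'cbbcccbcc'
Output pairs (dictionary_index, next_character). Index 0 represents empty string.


LZ78 encoding steps:
Dictionary: {0: ''}
Step 1: w='' (idx 0), next='c' -> output (0, 'c'), add 'c' as idx 1
Step 2: w='' (idx 0), next='b' -> output (0, 'b'), add 'b' as idx 2
Step 3: w='b' (idx 2), next='c' -> output (2, 'c'), add 'bc' as idx 3
Step 4: w='c' (idx 1), next='c' -> output (1, 'c'), add 'cc' as idx 4
Step 5: w='bc' (idx 3), next='c' -> output (3, 'c'), add 'bcc' as idx 5


Encoded: [(0, 'c'), (0, 'b'), (2, 'c'), (1, 'c'), (3, 'c')]


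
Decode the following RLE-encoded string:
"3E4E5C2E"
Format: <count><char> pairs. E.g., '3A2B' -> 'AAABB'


Expanding each <count><char> pair:
  3E -> 'EEE'
  4E -> 'EEEE'
  5C -> 'CCCCC'
  2E -> 'EE'

Decoded = EEEEEEECCCCCEE


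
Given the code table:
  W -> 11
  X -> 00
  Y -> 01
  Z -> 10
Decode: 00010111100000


Decoding:
00 -> X
01 -> Y
01 -> Y
11 -> W
10 -> Z
00 -> X
00 -> X


Result: XYYWZXX


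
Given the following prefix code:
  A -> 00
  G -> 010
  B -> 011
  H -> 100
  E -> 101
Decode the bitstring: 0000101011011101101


Decoding step by step:
Bits 00 -> A
Bits 00 -> A
Bits 101 -> E
Bits 011 -> B
Bits 011 -> B
Bits 101 -> E
Bits 101 -> E


Decoded message: AAEBBEE


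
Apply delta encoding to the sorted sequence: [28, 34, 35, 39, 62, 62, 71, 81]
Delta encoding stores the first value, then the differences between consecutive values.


First value: 28
Deltas:
  34 - 28 = 6
  35 - 34 = 1
  39 - 35 = 4
  62 - 39 = 23
  62 - 62 = 0
  71 - 62 = 9
  81 - 71 = 10


Delta encoded: [28, 6, 1, 4, 23, 0, 9, 10]


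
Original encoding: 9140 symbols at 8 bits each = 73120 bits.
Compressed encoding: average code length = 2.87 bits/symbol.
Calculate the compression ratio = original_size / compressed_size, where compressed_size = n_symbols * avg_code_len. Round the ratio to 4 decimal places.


original_size = n_symbols * orig_bits = 9140 * 8 = 73120 bits
compressed_size = n_symbols * avg_code_len = 9140 * 2.87 = 26231.8 bits
ratio = original_size / compressed_size = 73120 / 26231.8 = 2.7875

Compression ratio = 2.7875


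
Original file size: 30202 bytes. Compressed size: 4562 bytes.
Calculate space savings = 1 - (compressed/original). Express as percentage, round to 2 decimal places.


ratio = compressed/original = 4562/30202 = 0.15105
savings = 1 - ratio = 1 - 0.15105 = 0.84895
as a percentage: 0.84895 * 100 = 84.9%

Space savings = 1 - 4562/30202 = 84.9%


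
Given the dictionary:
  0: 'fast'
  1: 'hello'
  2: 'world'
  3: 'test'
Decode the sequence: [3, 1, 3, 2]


Look up each index in the dictionary:
  3 -> 'test'
  1 -> 'hello'
  3 -> 'test'
  2 -> 'world'

Decoded: "test hello test world"


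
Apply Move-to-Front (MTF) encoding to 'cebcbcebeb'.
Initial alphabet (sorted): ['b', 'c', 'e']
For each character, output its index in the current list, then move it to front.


MTF encoding:
'c': index 1 in ['b', 'c', 'e'] -> ['c', 'b', 'e']
'e': index 2 in ['c', 'b', 'e'] -> ['e', 'c', 'b']
'b': index 2 in ['e', 'c', 'b'] -> ['b', 'e', 'c']
'c': index 2 in ['b', 'e', 'c'] -> ['c', 'b', 'e']
'b': index 1 in ['c', 'b', 'e'] -> ['b', 'c', 'e']
'c': index 1 in ['b', 'c', 'e'] -> ['c', 'b', 'e']
'e': index 2 in ['c', 'b', 'e'] -> ['e', 'c', 'b']
'b': index 2 in ['e', 'c', 'b'] -> ['b', 'e', 'c']
'e': index 1 in ['b', 'e', 'c'] -> ['e', 'b', 'c']
'b': index 1 in ['e', 'b', 'c'] -> ['b', 'e', 'c']


Output: [1, 2, 2, 2, 1, 1, 2, 2, 1, 1]


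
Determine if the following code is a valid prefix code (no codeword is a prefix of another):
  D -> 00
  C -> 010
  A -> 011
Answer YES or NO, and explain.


Checking each pair (does one codeword prefix another?):
  D='00' vs C='010': no prefix
  D='00' vs A='011': no prefix
  C='010' vs D='00': no prefix
  C='010' vs A='011': no prefix
  A='011' vs D='00': no prefix
  A='011' vs C='010': no prefix
No violation found over all pairs.

YES -- this is a valid prefix code. No codeword is a prefix of any other codeword.


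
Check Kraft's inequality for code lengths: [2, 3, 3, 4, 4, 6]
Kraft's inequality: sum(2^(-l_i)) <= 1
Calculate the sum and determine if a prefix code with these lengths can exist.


Sum = 2^(-2) + 2^(-3) + 2^(-3) + 2^(-4) + 2^(-4) + 2^(-6)
    = 0.25 + 0.125 + 0.125 + 0.0625 + 0.0625 + 0.015625
    = 41/64 = 0.640625
Since 0.640625 <= 1, Kraft's inequality IS satisfied.
A prefix code with these lengths CAN exist.

Kraft sum = 0.640625. Satisfied.


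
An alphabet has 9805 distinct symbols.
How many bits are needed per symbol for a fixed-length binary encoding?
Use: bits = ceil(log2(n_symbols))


log2(9805) = 13.2593
Bracket: 2^13 = 8192 < 9805 <= 2^14 = 16384
So ceil(log2(9805)) = 14

bits = ceil(log2(9805)) = ceil(13.2593) = 14 bits


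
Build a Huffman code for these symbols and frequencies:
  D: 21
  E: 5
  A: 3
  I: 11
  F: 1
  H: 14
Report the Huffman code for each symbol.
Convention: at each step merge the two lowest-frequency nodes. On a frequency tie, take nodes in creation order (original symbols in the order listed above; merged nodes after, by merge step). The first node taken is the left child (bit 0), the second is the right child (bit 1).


Huffman tree construction:
Step 1: Merge F(1) + A(3) = 4
Step 2: Merge (F+A)(4) + E(5) = 9
Step 3: Merge ((F+A)+E)(9) + I(11) = 20
Step 4: Merge H(14) + (((F+A)+E)+I)(20) = 34
Step 5: Merge D(21) + (H+(((F+A)+E)+I))(34) = 55
Read each symbol's code off the tree from the root (left child = 0, right child = 1).

Codes:
  D: 0 (length 1)
  E: 1101 (length 4)
  A: 11001 (length 5)
  I: 111 (length 3)
  F: 11000 (length 5)
  H: 10 (length 2)
Average code length: 122/55 = 2.2182 bits/symbol


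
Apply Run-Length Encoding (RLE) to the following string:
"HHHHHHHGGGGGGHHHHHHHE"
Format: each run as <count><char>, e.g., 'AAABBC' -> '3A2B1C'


Scanning runs left to right:
  i=0: run of 'H' x 7 -> '7H'
  i=7: run of 'G' x 6 -> '6G'
  i=13: run of 'H' x 7 -> '7H'
  i=20: run of 'E' x 1 -> '1E'

RLE = 7H6G7H1E


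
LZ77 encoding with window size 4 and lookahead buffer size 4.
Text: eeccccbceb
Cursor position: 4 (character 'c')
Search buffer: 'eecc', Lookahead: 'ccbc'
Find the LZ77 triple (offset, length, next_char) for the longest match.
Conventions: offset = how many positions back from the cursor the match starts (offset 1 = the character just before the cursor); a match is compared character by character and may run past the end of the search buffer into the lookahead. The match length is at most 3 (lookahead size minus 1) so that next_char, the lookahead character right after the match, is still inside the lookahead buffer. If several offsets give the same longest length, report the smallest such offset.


Try each offset into the search buffer:
  offset=1 (pos 3, char 'c'): match length 2
  offset=2 (pos 2, char 'c'): match length 2
  offset=3 (pos 1, char 'e'): match length 0
  offset=4 (pos 0, char 'e'): match length 0
Longest match has length 2, found at offsets 1, 2; take the smallest, offset 1.
next_char = character at position 4 + 2 = 6 -> 'b'

Best match: offset=1, length=2 (matching 'cc' starting at position 3)
LZ77 triple: (1, 2, 'b')


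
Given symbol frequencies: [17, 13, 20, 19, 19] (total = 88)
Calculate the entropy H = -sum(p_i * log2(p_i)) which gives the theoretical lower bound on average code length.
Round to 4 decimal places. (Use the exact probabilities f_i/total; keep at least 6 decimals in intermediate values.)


Per-symbol terms -p_i * log2(p_i) with p_i = f_i/88:
  p = 17/88 = 0.193182: log2(p) = -2.371969, -p*log2(p) = 0.458221
  p = 13/88 = 0.147727: log2(p) = -2.758992, -p*log2(p) = 0.407578
  p = 20/88 = 0.227273: log2(p) = -2.137504, -p*log2(p) = 0.485796
  p = 19/88 = 0.215909: log2(p) = -2.211504, -p*log2(p) = 0.477484
  p = 19/88 = 0.215909: log2(p) = -2.211504, -p*log2(p) = 0.477484
H = 0.458221 + 0.407578 + 0.485796 + 0.477484 + 0.477484 = 2.306563

H = 2.3066 bits/symbol


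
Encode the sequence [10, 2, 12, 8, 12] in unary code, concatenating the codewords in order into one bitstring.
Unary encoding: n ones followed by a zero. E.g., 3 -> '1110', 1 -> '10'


Encode each number as n ones followed by a terminating 0:
  10 -> 11111111110 (11 bits)
  2 -> 110 (3 bits)
  12 -> 1111111111110 (13 bits)
  8 -> 111111110 (9 bits)
  12 -> 1111111111110 (13 bits)
Total length = 11 + 3 + 13 + 9 + 13 = 49 bits.

Unary([10, 2, 12, 8, 12]) = 1111111111011011111111111101111111101111111111110 (49 bits)


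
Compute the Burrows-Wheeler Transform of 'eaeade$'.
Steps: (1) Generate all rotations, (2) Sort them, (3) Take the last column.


Rotations (sorted):
  0: $eaeade -> last char: e
  1: ade$eae -> last char: e
  2: aeade$e -> last char: e
  3: de$eaea -> last char: a
  4: e$eaead -> last char: d
  5: eade$ea -> last char: a
  6: eaeade$ -> last char: $


BWT = eeeada$


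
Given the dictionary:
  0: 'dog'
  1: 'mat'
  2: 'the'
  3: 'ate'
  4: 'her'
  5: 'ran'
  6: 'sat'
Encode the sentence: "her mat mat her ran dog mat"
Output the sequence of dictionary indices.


Look up each word in the dictionary:
  'her' -> 4
  'mat' -> 1
  'mat' -> 1
  'her' -> 4
  'ran' -> 5
  'dog' -> 0
  'mat' -> 1

Encoded: [4, 1, 1, 4, 5, 0, 1]


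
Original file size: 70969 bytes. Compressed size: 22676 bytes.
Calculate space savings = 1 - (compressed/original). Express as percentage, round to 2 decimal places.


ratio = compressed/original = 22676/70969 = 0.31952
savings = 1 - ratio = 1 - 0.31952 = 0.68048
as a percentage: 0.68048 * 100 = 68.05%

Space savings = 1 - 22676/70969 = 68.05%


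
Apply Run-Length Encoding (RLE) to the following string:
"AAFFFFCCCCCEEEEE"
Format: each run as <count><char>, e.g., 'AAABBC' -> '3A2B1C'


Scanning runs left to right:
  i=0: run of 'A' x 2 -> '2A'
  i=2: run of 'F' x 4 -> '4F'
  i=6: run of 'C' x 5 -> '5C'
  i=11: run of 'E' x 5 -> '5E'

RLE = 2A4F5C5E


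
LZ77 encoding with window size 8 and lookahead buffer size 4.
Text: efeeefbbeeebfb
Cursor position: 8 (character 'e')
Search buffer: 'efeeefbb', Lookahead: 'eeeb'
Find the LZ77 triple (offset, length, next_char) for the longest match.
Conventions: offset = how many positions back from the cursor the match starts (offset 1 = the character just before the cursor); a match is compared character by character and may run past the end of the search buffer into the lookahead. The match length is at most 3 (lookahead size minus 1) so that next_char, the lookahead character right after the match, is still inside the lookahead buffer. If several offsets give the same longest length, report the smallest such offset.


Try each offset into the search buffer:
  offset=1 (pos 7, char 'b'): match length 0
  offset=2 (pos 6, char 'b'): match length 0
  offset=3 (pos 5, char 'f'): match length 0
  offset=4 (pos 4, char 'e'): match length 1
  offset=5 (pos 3, char 'e'): match length 2
  offset=6 (pos 2, char 'e'): match length 3
  offset=7 (pos 1, char 'f'): match length 0
  offset=8 (pos 0, char 'e'): match length 1
Longest match has length 3 at offset 6.
next_char = character at position 8 + 3 = 11 -> 'b'

Best match: offset=6, length=3 (matching 'eee' starting at position 2)
LZ77 triple: (6, 3, 'b')


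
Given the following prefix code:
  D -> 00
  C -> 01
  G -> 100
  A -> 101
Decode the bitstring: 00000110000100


Decoding step by step:
Bits 00 -> D
Bits 00 -> D
Bits 01 -> C
Bits 100 -> G
Bits 00 -> D
Bits 100 -> G


Decoded message: DDCGDG


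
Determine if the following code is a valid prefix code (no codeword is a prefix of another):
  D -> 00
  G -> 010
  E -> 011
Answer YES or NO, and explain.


Checking each pair (does one codeword prefix another?):
  D='00' vs G='010': no prefix
  D='00' vs E='011': no prefix
  G='010' vs D='00': no prefix
  G='010' vs E='011': no prefix
  E='011' vs D='00': no prefix
  E='011' vs G='010': no prefix
No violation found over all pairs.

YES -- this is a valid prefix code. No codeword is a prefix of any other codeword.


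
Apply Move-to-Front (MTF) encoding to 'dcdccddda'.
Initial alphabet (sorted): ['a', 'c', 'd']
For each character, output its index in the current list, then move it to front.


MTF encoding:
'd': index 2 in ['a', 'c', 'd'] -> ['d', 'a', 'c']
'c': index 2 in ['d', 'a', 'c'] -> ['c', 'd', 'a']
'd': index 1 in ['c', 'd', 'a'] -> ['d', 'c', 'a']
'c': index 1 in ['d', 'c', 'a'] -> ['c', 'd', 'a']
'c': index 0 in ['c', 'd', 'a'] -> ['c', 'd', 'a']
'd': index 1 in ['c', 'd', 'a'] -> ['d', 'c', 'a']
'd': index 0 in ['d', 'c', 'a'] -> ['d', 'c', 'a']
'd': index 0 in ['d', 'c', 'a'] -> ['d', 'c', 'a']
'a': index 2 in ['d', 'c', 'a'] -> ['a', 'd', 'c']


Output: [2, 2, 1, 1, 0, 1, 0, 0, 2]


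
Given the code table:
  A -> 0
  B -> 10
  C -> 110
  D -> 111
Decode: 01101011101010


Decoding:
0 -> A
110 -> C
10 -> B
111 -> D
0 -> A
10 -> B
10 -> B


Result: ACBDABB


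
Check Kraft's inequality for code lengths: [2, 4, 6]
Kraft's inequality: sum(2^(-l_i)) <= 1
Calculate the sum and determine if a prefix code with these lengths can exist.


Sum = 2^(-2) + 2^(-4) + 2^(-6)
    = 0.25 + 0.0625 + 0.015625
    = 21/64 = 0.328125
Since 0.328125 <= 1, Kraft's inequality IS satisfied.
A prefix code with these lengths CAN exist.

Kraft sum = 0.328125. Satisfied.


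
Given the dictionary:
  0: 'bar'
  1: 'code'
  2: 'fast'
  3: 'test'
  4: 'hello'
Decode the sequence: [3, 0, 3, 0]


Look up each index in the dictionary:
  3 -> 'test'
  0 -> 'bar'
  3 -> 'test'
  0 -> 'bar'

Decoded: "test bar test bar"


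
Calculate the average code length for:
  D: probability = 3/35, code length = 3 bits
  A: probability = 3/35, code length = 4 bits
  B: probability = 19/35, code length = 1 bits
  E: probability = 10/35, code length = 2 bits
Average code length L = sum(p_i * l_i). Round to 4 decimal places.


Weighted contributions p_i * l_i:
  D: (3/35) * 3 = 9/35
  A: (3/35) * 4 = 12/35
  B: (19/35) * 1 = 19/35
  E: (10/35) * 2 = 20/35
Sum = (9 + 12 + 19 + 20)/35 = 60/35

L = 60/35 = 1.7143 bits/symbol


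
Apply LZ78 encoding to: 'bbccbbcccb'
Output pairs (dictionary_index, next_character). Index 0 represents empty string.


LZ78 encoding steps:
Dictionary: {0: ''}
Step 1: w='' (idx 0), next='b' -> output (0, 'b'), add 'b' as idx 1
Step 2: w='b' (idx 1), next='c' -> output (1, 'c'), add 'bc' as idx 2
Step 3: w='' (idx 0), next='c' -> output (0, 'c'), add 'c' as idx 3
Step 4: w='b' (idx 1), next='b' -> output (1, 'b'), add 'bb' as idx 4
Step 5: w='c' (idx 3), next='c' -> output (3, 'c'), add 'cc' as idx 5
Step 6: w='c' (idx 3), next='b' -> output (3, 'b'), add 'cb' as idx 6


Encoded: [(0, 'b'), (1, 'c'), (0, 'c'), (1, 'b'), (3, 'c'), (3, 'b')]


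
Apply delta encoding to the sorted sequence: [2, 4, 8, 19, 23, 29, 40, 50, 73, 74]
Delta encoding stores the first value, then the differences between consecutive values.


First value: 2
Deltas:
  4 - 2 = 2
  8 - 4 = 4
  19 - 8 = 11
  23 - 19 = 4
  29 - 23 = 6
  40 - 29 = 11
  50 - 40 = 10
  73 - 50 = 23
  74 - 73 = 1


Delta encoded: [2, 2, 4, 11, 4, 6, 11, 10, 23, 1]


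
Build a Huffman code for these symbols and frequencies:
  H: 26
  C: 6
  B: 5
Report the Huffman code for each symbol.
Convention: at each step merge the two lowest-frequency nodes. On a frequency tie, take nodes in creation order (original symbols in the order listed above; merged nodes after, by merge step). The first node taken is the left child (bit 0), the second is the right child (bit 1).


Huffman tree construction:
Step 1: Merge B(5) + C(6) = 11
Step 2: Merge (B+C)(11) + H(26) = 37
Read each symbol's code off the tree from the root (left child = 0, right child = 1).

Codes:
  H: 1 (length 1)
  C: 01 (length 2)
  B: 00 (length 2)
Average code length: 48/37 = 1.2973 bits/symbol


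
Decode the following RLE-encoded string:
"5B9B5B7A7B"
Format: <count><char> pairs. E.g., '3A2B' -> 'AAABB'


Expanding each <count><char> pair:
  5B -> 'BBBBB'
  9B -> 'BBBBBBBBB'
  5B -> 'BBBBB'
  7A -> 'AAAAAAA'
  7B -> 'BBBBBBB'

Decoded = BBBBBBBBBBBBBBBBBBBAAAAAAABBBBBBB


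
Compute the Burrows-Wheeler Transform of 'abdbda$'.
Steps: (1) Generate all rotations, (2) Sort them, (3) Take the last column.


Rotations (sorted):
  0: $abdbda -> last char: a
  1: a$abdbd -> last char: d
  2: abdbda$ -> last char: $
  3: bda$abd -> last char: d
  4: bdbda$a -> last char: a
  5: da$abdb -> last char: b
  6: dbda$ab -> last char: b


BWT = ad$dabb


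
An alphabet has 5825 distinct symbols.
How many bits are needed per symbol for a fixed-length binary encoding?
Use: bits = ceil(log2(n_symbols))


log2(5825) = 12.508
Bracket: 2^12 = 4096 < 5825 <= 2^13 = 8192
So ceil(log2(5825)) = 13

bits = ceil(log2(5825)) = ceil(12.508) = 13 bits


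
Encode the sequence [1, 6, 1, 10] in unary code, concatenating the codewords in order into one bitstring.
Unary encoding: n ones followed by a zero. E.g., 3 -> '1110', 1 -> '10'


Encode each number as n ones followed by a terminating 0:
  1 -> 10 (2 bits)
  6 -> 1111110 (7 bits)
  1 -> 10 (2 bits)
  10 -> 11111111110 (11 bits)
Total length = 2 + 7 + 2 + 11 = 22 bits.

Unary([1, 6, 1, 10]) = 1011111101011111111110 (22 bits)


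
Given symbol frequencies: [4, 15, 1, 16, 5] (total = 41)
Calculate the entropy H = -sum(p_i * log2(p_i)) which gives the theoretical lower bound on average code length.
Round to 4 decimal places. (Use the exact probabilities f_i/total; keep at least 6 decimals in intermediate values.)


Per-symbol terms -p_i * log2(p_i) with p_i = f_i/41:
  p = 4/41 = 0.097561: log2(p) = -3.357552, -p*log2(p) = 0.327566
  p = 15/41 = 0.365854: log2(p) = -1.450661, -p*log2(p) = 0.530730
  p = 1/41 = 0.024390: log2(p) = -5.357552, -p*log2(p) = 0.130672
  p = 16/41 = 0.390244: log2(p) = -1.357552, -p*log2(p) = 0.529776
  p = 5/41 = 0.121951: log2(p) = -3.035624, -p*log2(p) = 0.370198
H = 0.327566 + 0.530730 + 0.130672 + 0.529776 + 0.370198 = 1.888942

H = 1.8889 bits/symbol


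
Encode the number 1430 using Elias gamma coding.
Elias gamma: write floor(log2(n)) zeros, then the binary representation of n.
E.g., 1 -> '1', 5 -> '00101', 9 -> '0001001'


num_bits = floor(log2(1430)) + 1 = 11
leading_zeros = num_bits - 1 = 10
binary(1430) = 10110010110

Elias gamma(1430) = '0000000000' + '10110010110' = 000000000010110010110 (21 bits)


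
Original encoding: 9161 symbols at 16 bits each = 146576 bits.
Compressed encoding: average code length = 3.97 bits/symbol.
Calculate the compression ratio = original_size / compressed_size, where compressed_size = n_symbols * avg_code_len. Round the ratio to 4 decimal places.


original_size = n_symbols * orig_bits = 9161 * 16 = 146576 bits
compressed_size = n_symbols * avg_code_len = 9161 * 3.97 = 36369.17 bits
ratio = original_size / compressed_size = 146576 / 36369.17 = 4.0302

Compression ratio = 4.0302


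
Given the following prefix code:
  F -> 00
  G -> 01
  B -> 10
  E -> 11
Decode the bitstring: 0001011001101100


Decoding step by step:
Bits 00 -> F
Bits 01 -> G
Bits 01 -> G
Bits 10 -> B
Bits 01 -> G
Bits 10 -> B
Bits 11 -> E
Bits 00 -> F


Decoded message: FGGBGBEF


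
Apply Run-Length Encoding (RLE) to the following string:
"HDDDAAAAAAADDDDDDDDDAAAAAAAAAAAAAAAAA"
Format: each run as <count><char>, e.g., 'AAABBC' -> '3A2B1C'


Scanning runs left to right:
  i=0: run of 'H' x 1 -> '1H'
  i=1: run of 'D' x 3 -> '3D'
  i=4: run of 'A' x 7 -> '7A'
  i=11: run of 'D' x 9 -> '9D'
  i=20: run of 'A' x 17 -> '17A'

RLE = 1H3D7A9D17A


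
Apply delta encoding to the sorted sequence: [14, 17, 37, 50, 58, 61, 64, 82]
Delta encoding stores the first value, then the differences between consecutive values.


First value: 14
Deltas:
  17 - 14 = 3
  37 - 17 = 20
  50 - 37 = 13
  58 - 50 = 8
  61 - 58 = 3
  64 - 61 = 3
  82 - 64 = 18


Delta encoded: [14, 3, 20, 13, 8, 3, 3, 18]


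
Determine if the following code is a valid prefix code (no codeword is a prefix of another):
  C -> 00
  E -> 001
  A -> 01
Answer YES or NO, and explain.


Checking each pair (does one codeword prefix another?):
  C='00' vs E='001': prefix -- VIOLATION

NO -- this is NOT a valid prefix code. C (00) is a prefix of E (001).


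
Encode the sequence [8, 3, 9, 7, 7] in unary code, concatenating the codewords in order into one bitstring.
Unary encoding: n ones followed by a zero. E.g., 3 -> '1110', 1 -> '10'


Encode each number as n ones followed by a terminating 0:
  8 -> 111111110 (9 bits)
  3 -> 1110 (4 bits)
  9 -> 1111111110 (10 bits)
  7 -> 11111110 (8 bits)
  7 -> 11111110 (8 bits)
Total length = 9 + 4 + 10 + 8 + 8 = 39 bits.

Unary([8, 3, 9, 7, 7]) = 111111110111011111111101111111011111110 (39 bits)
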